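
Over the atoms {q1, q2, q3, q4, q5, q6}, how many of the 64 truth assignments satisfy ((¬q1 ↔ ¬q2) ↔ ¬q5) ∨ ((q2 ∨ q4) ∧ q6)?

Initial set: {(((¬q1 ↔ ¬q2) ↔ ¬q5) ∨ ((q2 ∨ q4) ∧ q6))}.
(((¬q1 ↔ ¬q2) ↔ ¬q5) ∨ ((q2 ∨ q4) ∧ q6)): β-rule — branch into ((¬q1 ↔ ¬q2) ↔ ¬q5)  //  ((q2 ∨ q4) ∧ q6).
  branch 1 (add ((¬q1 ↔ ¬q2) ↔ ¬q5)):
    ((¬q1 ↔ ¬q2) ↔ ¬q5): β-rule — branch into (¬q1 ↔ ¬q2), ¬q5  //  ¬(¬q1 ↔ ¬q2), ¬¬q5.
      branch 1.1 (add (¬q1 ↔ ¬q2), ¬q5):
        (¬q1 ↔ ¬q2): β-rule — branch into ¬q1, ¬q2  //  ¬¬q1, ¬¬q2.
          branch 1.1.1 (add ¬q1, ¬q2):
            ○ open, literals {q1=false, q2=false, q5=false}.
          branch 1.1.2 (add ¬¬q1, ¬¬q2):
            ○ open, literals {q1=true, q2=true, q5=false}.
      branch 1.2 (add ¬(¬q1 ↔ ¬q2), ¬¬q5):
        ¬(¬q1 ↔ ¬q2): β-rule — branch into ¬q1, ¬¬q2  //  ¬¬q1, ¬q2.
          branch 1.2.1 (add ¬q1, ¬¬q2):
            ○ open, literals {q1=false, q2=true, q5=true}.
          branch 1.2.2 (add ¬¬q1, ¬q2):
            ○ open, literals {q1=true, q2=false, q5=true}.
  branch 2 (add ((q2 ∨ q4) ∧ q6)):
    ((q2 ∨ q4) ∧ q6): α-rule — add (q2 ∨ q4), q6.
    (q2 ∨ q4): β-rule — branch into q2  //  q4.
      branch 2.1 (add q2):
        ○ open, literals {q2=true, q6=true}.
      branch 2.2 (add q4):
        ○ open, literals {q4=true, q6=true}.
0 branches closed, 6 open.
Each open branch fixes some atoms; the unmentioned ones are free. Counting distinct full assignments: branch {q1=false, q2=false, q5=false} (q3, q4, q6) contributes 8 new; branch {q1=true, q2=true, q5=false} (q3, q4, q6) contributes 8 new; branch {q1=false, q2=true, q5=true} (q3, q4, q6) contributes 8 new; branch {q1=true, q2=false, q5=true} (q3, q4, q6) contributes 8 new; branch {q2=true, q6=true} (q1, q3, q4, q5) contributes 8 new; branch {q4=true, q6=true} (q1, q2, q3, q5) contributes 4 new. Total: 44.

44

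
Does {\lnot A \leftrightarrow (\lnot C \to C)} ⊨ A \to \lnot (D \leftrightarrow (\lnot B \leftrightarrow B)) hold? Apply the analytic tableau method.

Initial set: {(\lnot A \leftrightarrow (\lnot C \to C)); \lnot (A \to \lnot (D \leftrightarrow (\lnot B \leftrightarrow B)))}.
\lnot (A \to \lnot (D \leftrightarrow (\lnot B \leftrightarrow B))): α-rule — add A, \lnot \lnot (D \leftrightarrow (\lnot B \leftrightarrow B)).
(\lnot A \leftrightarrow (\lnot C \to C)): β-rule — branch into \lnot A, (\lnot C \to C)  //  \lnot \lnot A, \lnot (\lnot C \to C).
  branch 1 (add \lnot A, (\lnot C \to C)):
    × closes — contains both A and \lnot A.
  branch 2 (add \lnot \lnot A, \lnot (\lnot C \to C)):
    \lnot (\lnot C \to C): α-rule — add \lnot C, \lnot C.
    \lnot \lnot (D \leftrightarrow (\lnot B \leftrightarrow B)): β-rule — branch into D, (\lnot B \leftrightarrow B)  //  \lnot D, \lnot (\lnot B \leftrightarrow B).
      branch 2.1 (add D, (\lnot B \leftrightarrow B)):
        (\lnot B \leftrightarrow B): β-rule — branch into \lnot B, B  //  \lnot \lnot B, \lnot B.
          branch 2.1.1 (add \lnot B, B):
            × closes — contains both B and \lnot B.
          branch 2.1.2 (add \lnot \lnot B, \lnot B):
            × closes — contains both B and \lnot B.
      branch 2.2 (add \lnot D, \lnot (\lnot B \leftrightarrow B)):
        \lnot (\lnot B \leftrightarrow B): β-rule — branch into \lnot B, \lnot B  //  \lnot \lnot B, B.
          branch 2.2.1 (add \lnot B, \lnot B):
            ○ open, literals {A=1, B=0, C=0, D=0}.
          branch 2.2.2 (add \lnot \lnot B, B):
            ○ open, literals {A=1, B=1, C=0, D=0}.
3 branches closed, 2 open.
An open branch gives a countermodel: A=1, B=0, C=0, D=0 (unmentioned atoms arbitrary); the premises hold there but the conclusion fails.

No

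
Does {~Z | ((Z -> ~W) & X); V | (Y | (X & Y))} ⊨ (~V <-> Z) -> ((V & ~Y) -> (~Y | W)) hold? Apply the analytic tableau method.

Yes

Initial set: {T (~Z | ((Z -> ~W) & X)); T (V | (Y | (X & Y))); F ((~V <-> Z) -> ((V & ~Y) -> (~Y | W)))}.
F ((~V <-> Z) -> ((V & ~Y) -> (~Y | W))): α-rule — add T (~V <-> Z), F ((V & ~Y) -> (~Y | W)).
F ((V & ~Y) -> (~Y | W)): α-rule — add T (V & ~Y), F (~Y | W).
T (V & ~Y): α-rule — add T V, T ~Y.
F (~Y | W): α-rule — add F ~Y, F W.
× closes — contains both Y and ~Y.
All 1 branch closes.
Every branch closed, so the premises entail the conclusion.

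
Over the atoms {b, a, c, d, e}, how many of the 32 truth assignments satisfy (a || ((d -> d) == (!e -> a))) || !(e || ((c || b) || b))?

Initial set: {((a || ((d -> d) == (!e -> a))) || !(e || ((c || b) || b)))}.
((a || ((d -> d) == (!e -> a))) || !(e || ((c || b) || b))): β-rule — branch into (a || ((d -> d) == (!e -> a)))  //  !(e || ((c || b) || b)).
  branch 1 (add (a || ((d -> d) == (!e -> a)))):
    (a || ((d -> d) == (!e -> a))): β-rule — branch into a  //  ((d -> d) == (!e -> a)).
      branch 1.1 (add a):
        ○ open, literals {a=T}.
      branch 1.2 (add ((d -> d) == (!e -> a))):
        ((d -> d) == (!e -> a)): β-rule — branch into (d -> d), (!e -> a)  //  !(d -> d), !(!e -> a).
          branch 1.2.1 (add (d -> d), (!e -> a)):
            (d -> d): β-rule — branch into !d  //  d.
              branch 1.2.1.1 (add !d):
                (!e -> a): β-rule — branch into !!e  //  a.
                  branch 1.2.1.1.1 (add !!e):
                    ○ open, literals {d=F, e=T}.
                  branch 1.2.1.1.2 (add a):
                    ○ open, literals {a=T, d=F}.
              branch 1.2.1.2 (add d):
                (!e -> a): β-rule — branch into !!e  //  a.
                  branch 1.2.1.2.1 (add !!e):
                    ○ open, literals {d=T, e=T}.
                  branch 1.2.1.2.2 (add a):
                    ○ open, literals {a=T, d=T}.
          branch 1.2.2 (add !(d -> d), !(!e -> a)):
            !(d -> d): α-rule — add d, !d.
            × closes — contains both d and !d.
  branch 2 (add !(e || ((c || b) || b))):
    !(e || ((c || b) || b)): α-rule — add !e, !((c || b) || b).
    !((c || b) || b): α-rule — add !(c || b), !b.
    !(c || b): α-rule — add !c, !b.
    ○ open, literals {b=F, c=F, e=F}.
1 branch closed, 6 open.
Each open branch fixes some atoms; the unmentioned ones are free. Counting distinct full assignments: branch {a=T} (b, c, d, e) contributes 16 new; branch {d=F, e=T} (b, a, c) contributes 4 new; branch {a=T, d=F} (b, c, e) contributes 0 new; branch {d=T, e=T} (b, a, c) contributes 4 new; branch {a=T, d=T} (b, c, e) contributes 0 new; branch {b=F, c=F, e=F} (a, d) contributes 2 new. Total: 26.

26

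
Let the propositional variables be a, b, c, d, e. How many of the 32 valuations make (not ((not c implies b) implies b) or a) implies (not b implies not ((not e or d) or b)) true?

Initial set: {T ((not ((not c implies b) implies b) or a) implies (not b implies not ((not e or d) or b)))}.
T ((not ((not c implies b) implies b) or a) implies (not b implies not ((not e or d) or b))): β-rule — branch into F (not ((not c implies b) implies b) or a)  //  T (not b implies not ((not e or d) or b)).
  branch 1 (add F (not ((not c implies b) implies b) or a)):
    F (not ((not c implies b) implies b) or a): α-rule — add F not ((not c implies b) implies b), F a.
    F not ((not c implies b) implies b): β-rule — branch into F (not c implies b)  //  T b.
      branch 1.1 (add F (not c implies b)):
        F (not c implies b): α-rule — add T not c, F b.
        ○ open, literals {a=0, b=0, c=0}.
      branch 1.2 (add T b):
        ○ open, literals {a=0, b=1}.
  branch 2 (add T (not b implies not ((not e or d) or b))):
    T (not b implies not ((not e or d) or b)): β-rule — branch into F not b  //  T not ((not e or d) or b).
      branch 2.1 (add F not b):
        ○ open, literals {b=1}.
      branch 2.2 (add T not ((not e or d) or b)):
        T not ((not e or d) or b): α-rule — add F (not e or d), F b.
        F (not e or d): α-rule — add F not e, F d.
        ○ open, literals {b=0, d=0, e=1}.
0 branches closed, 4 open.
Each open branch fixes some atoms; the unmentioned ones are free. Counting distinct full assignments: branch {a=0, b=0, c=0} (d, e) contributes 4 new; branch {a=0, b=1} (c, d, e) contributes 8 new; branch {b=1} (a, c, d, e) contributes 8 new; branch {b=0, d=0, e=1} (a, c) contributes 3 new. Total: 23.

23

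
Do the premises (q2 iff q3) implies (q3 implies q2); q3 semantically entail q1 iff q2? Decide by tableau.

Initial set: {T ((q2 iff q3) implies (q3 implies q2)); T q3; F (q1 iff q2)}.
T ((q2 iff q3) implies (q3 implies q2)): β-rule — branch into F (q2 iff q3)  //  T (q3 implies q2).
  branch 1 (add F (q2 iff q3)):
    F (q1 iff q2): β-rule — branch into T q1, F q2  //  F q1, T q2.
      branch 1.1 (add T q1, F q2):
        F (q2 iff q3): β-rule — branch into T q2, F q3  //  F q2, T q3.
          branch 1.1.1 (add T q2, F q3):
            × closes — contains both q2 and not q2.
          branch 1.1.2 (add F q2, T q3):
            ○ open, literals {q1=true, q2=false, q3=true}.
      branch 1.2 (add F q1, T q2):
        F (q2 iff q3): β-rule — branch into T q2, F q3  //  F q2, T q3.
          branch 1.2.1 (add T q2, F q3):
            × closes — contains both q3 and not q3.
          branch 1.2.2 (add F q2, T q3):
            × closes — contains both q2 and not q2.
  branch 2 (add T (q3 implies q2)):
    F (q1 iff q2): β-rule — branch into T q1, F q2  //  F q1, T q2.
      branch 2.1 (add T q1, F q2):
        T (q3 implies q2): β-rule — branch into F q3  //  T q2.
          branch 2.1.1 (add F q3):
            × closes — contains both q3 and not q3.
          branch 2.1.2 (add T q2):
            × closes — contains both q2 and not q2.
      branch 2.2 (add F q1, T q2):
        T (q3 implies q2): β-rule — branch into F q3  //  T q2.
          branch 2.2.1 (add F q3):
            × closes — contains both q3 and not q3.
          branch 2.2.2 (add T q2):
            ○ open, literals {q1=false, q2=true, q3=true}.
6 branches closed, 2 open.
An open branch gives a countermodel: q1=true, q2=false, q3=true (unmentioned atoms arbitrary); the premises hold there but the conclusion fails.

No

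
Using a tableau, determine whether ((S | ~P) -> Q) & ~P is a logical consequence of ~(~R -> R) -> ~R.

Initial set: {(~(~R -> R) -> ~R); ~(((S | ~P) -> Q) & ~P)}.
(~(~R -> R) -> ~R): β-rule — branch into ~~(~R -> R)  //  ~R.
  branch 1 (add ~~(~R -> R)):
    ~(((S | ~P) -> Q) & ~P): β-rule — branch into ~((S | ~P) -> Q)  //  ~~P.
      branch 1.1 (add ~((S | ~P) -> Q)):
        ~((S | ~P) -> Q): α-rule — add (S | ~P), ~Q.
        ~~(~R -> R): β-rule — branch into ~~R  //  R.
          branch 1.1.1 (add ~~R):
            (S | ~P): β-rule — branch into S  //  ~P.
              branch 1.1.1.1 (add S):
                ○ open, literals {Q=F, R=T, S=T}.
              branch 1.1.1.2 (add ~P):
                ○ open, literals {P=F, Q=F, R=T}.
          branch 1.1.2 (add R):
            (S | ~P): β-rule — branch into S  //  ~P.
              branch 1.1.2.1 (add S):
                ○ open, literals {Q=F, R=T, S=T}.
              branch 1.1.2.2 (add ~P):
                ○ open, literals {P=F, Q=F, R=T}.
      branch 1.2 (add ~~P):
        ~~(~R -> R): β-rule — branch into ~~R  //  R.
          branch 1.2.1 (add ~~R):
            ○ open, literals {P=T, R=T}.
          branch 1.2.2 (add R):
            ○ open, literals {P=T, R=T}.
  branch 2 (add ~R):
    ~(((S | ~P) -> Q) & ~P): β-rule — branch into ~((S | ~P) -> Q)  //  ~~P.
      branch 2.1 (add ~((S | ~P) -> Q)):
        ~((S | ~P) -> Q): α-rule — add (S | ~P), ~Q.
        (S | ~P): β-rule — branch into S  //  ~P.
          branch 2.1.1 (add S):
            ○ open, literals {Q=F, R=F, S=T}.
          branch 2.1.2 (add ~P):
            ○ open, literals {P=F, Q=F, R=F}.
      branch 2.2 (add ~~P):
        ○ open, literals {P=T, R=F}.
0 branches closed, 9 open.
An open branch gives a countermodel: Q=F, R=T, S=T (unmentioned atoms arbitrary); the premises hold there but the conclusion fails.

No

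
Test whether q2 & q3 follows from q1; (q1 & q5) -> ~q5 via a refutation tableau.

Initial set: {q1; ((q1 & q5) -> ~q5); ~(q2 & q3)}.
((q1 & q5) -> ~q5): β-rule — branch into ~(q1 & q5)  //  ~q5.
  branch 1 (add ~(q1 & q5)):
    ~(q2 & q3): β-rule — branch into ~q2  //  ~q3.
      branch 1.1 (add ~q2):
        ~(q1 & q5): β-rule — branch into ~q1  //  ~q5.
          branch 1.1.1 (add ~q1):
            × closes — contains both q1 and ~q1.
          branch 1.1.2 (add ~q5):
            ○ open, literals {q1=T, q2=F, q5=F}.
      branch 1.2 (add ~q3):
        ~(q1 & q5): β-rule — branch into ~q1  //  ~q5.
          branch 1.2.1 (add ~q1):
            × closes — contains both q1 and ~q1.
          branch 1.2.2 (add ~q5):
            ○ open, literals {q1=T, q3=F, q5=F}.
  branch 2 (add ~q5):
    ~(q2 & q3): β-rule — branch into ~q2  //  ~q3.
      branch 2.1 (add ~q2):
        ○ open, literals {q1=T, q2=F, q5=F}.
      branch 2.2 (add ~q3):
        ○ open, literals {q1=T, q3=F, q5=F}.
2 branches closed, 4 open.
An open branch gives a countermodel: q1=T, q2=F, q5=F (unmentioned atoms arbitrary); the premises hold there but the conclusion fails.

No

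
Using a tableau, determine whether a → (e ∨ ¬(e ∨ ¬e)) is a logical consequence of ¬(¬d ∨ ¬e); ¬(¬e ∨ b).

Initial set: {T ¬(¬d ∨ ¬e); T ¬(¬e ∨ b); F (a → (e ∨ ¬(e ∨ ¬e)))}.
T ¬(¬d ∨ ¬e): α-rule — add F ¬d, F ¬e.
T ¬(¬e ∨ b): α-rule — add F ¬e, F b.
F (a → (e ∨ ¬(e ∨ ¬e))): α-rule — add T a, F (e ∨ ¬(e ∨ ¬e)).
F (e ∨ ¬(e ∨ ¬e)): α-rule — add F e, F ¬(e ∨ ¬e).
× closes — contains both e and ¬e.
All 1 branch closes.
Every branch closed, so the premises entail the conclusion.

Yes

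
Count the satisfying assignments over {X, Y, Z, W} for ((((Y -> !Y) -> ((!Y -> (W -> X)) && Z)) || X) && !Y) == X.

11

Initial set: {(((((Y -> !Y) -> ((!Y -> (W -> X)) && Z)) || X) && !Y) == X)}.
(((((Y -> !Y) -> ((!Y -> (W -> X)) && Z)) || X) && !Y) == X): β-rule — branch into ((((Y -> !Y) -> ((!Y -> (W -> X)) && Z)) || X) && !Y), X  //  !((((Y -> !Y) -> ((!Y -> (W -> X)) && Z)) || X) && !Y), !X.
  branch 1 (add ((((Y -> !Y) -> ((!Y -> (W -> X)) && Z)) || X) && !Y), X):
    ((((Y -> !Y) -> ((!Y -> (W -> X)) && Z)) || X) && !Y): α-rule — add (((Y -> !Y) -> ((!Y -> (W -> X)) && Z)) || X), !Y.
    (((Y -> !Y) -> ((!Y -> (W -> X)) && Z)) || X): β-rule — branch into ((Y -> !Y) -> ((!Y -> (W -> X)) && Z))  //  X.
      branch 1.1 (add ((Y -> !Y) -> ((!Y -> (W -> X)) && Z))):
        ((Y -> !Y) -> ((!Y -> (W -> X)) && Z)): β-rule — branch into !(Y -> !Y)  //  ((!Y -> (W -> X)) && Z).
          branch 1.1.1 (add !(Y -> !Y)):
            !(Y -> !Y): α-rule — add Y, !!Y.
            × closes — contains both Y and !Y.
          branch 1.1.2 (add ((!Y -> (W -> X)) && Z)):
            ((!Y -> (W -> X)) && Z): α-rule — add (!Y -> (W -> X)), Z.
            (!Y -> (W -> X)): β-rule — branch into !!Y  //  (W -> X).
              branch 1.1.2.1 (add !!Y):
                × closes — contains both Y and !Y.
              branch 1.1.2.2 (add (W -> X)):
                (W -> X): β-rule — branch into !W  //  X.
                  branch 1.1.2.2.1 (add !W):
                    ○ open, literals {W=F, X=T, Y=F, Z=T}.
                  branch 1.1.2.2.2 (add X):
                    ○ open, literals {X=T, Y=F, Z=T}.
      branch 1.2 (add X):
        ○ open, literals {X=T, Y=F}.
  branch 2 (add !((((Y -> !Y) -> ((!Y -> (W -> X)) && Z)) || X) && !Y), !X):
    !((((Y -> !Y) -> ((!Y -> (W -> X)) && Z)) || X) && !Y): β-rule — branch into !(((Y -> !Y) -> ((!Y -> (W -> X)) && Z)) || X)  //  !!Y.
      branch 2.1 (add !(((Y -> !Y) -> ((!Y -> (W -> X)) && Z)) || X)):
        !(((Y -> !Y) -> ((!Y -> (W -> X)) && Z)) || X): α-rule — add !((Y -> !Y) -> ((!Y -> (W -> X)) && Z)), !X.
        !((Y -> !Y) -> ((!Y -> (W -> X)) && Z)): α-rule — add (Y -> !Y), !((!Y -> (W -> X)) && Z).
        (Y -> !Y): β-rule — branch into !Y  //  !Y.
          branch 2.1.1 (add !Y):
            !((!Y -> (W -> X)) && Z): β-rule — branch into !(!Y -> (W -> X))  //  !Z.
              branch 2.1.1.1 (add !(!Y -> (W -> X))):
                !(!Y -> (W -> X)): α-rule — add !Y, !(W -> X).
                !(W -> X): α-rule — add W, !X.
                ○ open, literals {W=T, X=F, Y=F}.
              branch 2.1.1.2 (add !Z):
                ○ open, literals {X=F, Y=F, Z=F}.
          branch 2.1.2 (add !Y):
            !((!Y -> (W -> X)) && Z): β-rule — branch into !(!Y -> (W -> X))  //  !Z.
              branch 2.1.2.1 (add !(!Y -> (W -> X))):
                !(!Y -> (W -> X)): α-rule — add !Y, !(W -> X).
                !(W -> X): α-rule — add W, !X.
                ○ open, literals {W=T, X=F, Y=F}.
              branch 2.1.2.2 (add !Z):
                ○ open, literals {X=F, Y=F, Z=F}.
      branch 2.2 (add !!Y):
        ○ open, literals {X=F, Y=T}.
2 branches closed, 8 open.
Each open branch fixes some atoms; the unmentioned ones are free. Counting distinct full assignments: branch {W=F, X=T, Y=F, Z=T} (none free) contributes 1 new; branch {X=T, Y=F, Z=T} (W) contributes 1 new; branch {X=T, Y=F} (Z, W) contributes 2 new; branch {W=T, X=F, Y=F} (Z) contributes 2 new; branch {X=F, Y=F, Z=F} (W) contributes 1 new; branch {W=T, X=F, Y=F} (Z) contributes 0 new; branch {X=F, Y=F, Z=F} (W) contributes 0 new; branch {X=F, Y=T} (Z, W) contributes 4 new. Total: 11.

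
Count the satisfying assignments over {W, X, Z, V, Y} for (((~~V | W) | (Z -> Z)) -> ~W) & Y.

Initial set: {((((~~V | W) | (Z -> Z)) -> ~W) & Y)}.
((((~~V | W) | (Z -> Z)) -> ~W) & Y): α-rule — add (((~~V | W) | (Z -> Z)) -> ~W), Y.
(((~~V | W) | (Z -> Z)) -> ~W): β-rule — branch into ~((~~V | W) | (Z -> Z))  //  ~W.
  branch 1 (add ~((~~V | W) | (Z -> Z))):
    ~((~~V | W) | (Z -> Z)): α-rule — add ~(~~V | W), ~(Z -> Z).
    ~(~~V | W): α-rule — add ~~~V, ~W.
    ~(Z -> Z): α-rule — add Z, ~Z.
    × closes — contains both Z and ~Z.
  branch 2 (add ~W):
    ○ open, literals {W=false, Y=true}.
1 branch closed, 1 open.
Each open branch fixes some atoms; the unmentioned ones are free. Counting distinct full assignments: branch {W=false, Y=true} (X, Z, V) contributes 8 new. Total: 8.

8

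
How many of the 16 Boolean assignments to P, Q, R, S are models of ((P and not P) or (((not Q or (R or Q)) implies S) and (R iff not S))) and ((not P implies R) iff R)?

Initial set: {(((P and not P) or (((not Q or (R or Q)) implies S) and (R iff not S))) and ((not P implies R) iff R))}.
(((P and not P) or (((not Q or (R or Q)) implies S) and (R iff not S))) and ((not P implies R) iff R)): α-rule — add ((P and not P) or (((not Q or (R or Q)) implies S) and (R iff not S))), ((not P implies R) iff R).
((P and not P) or (((not Q or (R or Q)) implies S) and (R iff not S))): β-rule — branch into (P and not P)  //  (((not Q or (R or Q)) implies S) and (R iff not S)).
  branch 1 (add (P and not P)):
    (P and not P): α-rule — add P, not P.
    × closes — contains both P and not P.
  branch 2 (add (((not Q or (R or Q)) implies S) and (R iff not S))):
    (((not Q or (R or Q)) implies S) and (R iff not S)): α-rule — add ((not Q or (R or Q)) implies S), (R iff not S).
    ((not P implies R) iff R): β-rule — branch into (not P implies R), R  //  not (not P implies R), not R.
      branch 2.1 (add (not P implies R), R):
        ((not Q or (R or Q)) implies S): β-rule — branch into not (not Q or (R or Q))  //  S.
          branch 2.1.1 (add not (not Q or (R or Q))):
            not (not Q or (R or Q)): α-rule — add not not Q, not (R or Q).
            not (R or Q): α-rule — add not R, not Q.
            × closes — contains both R and not R.
          branch 2.1.2 (add S):
            (R iff not S): β-rule — branch into R, not S  //  not R, not not S.
              branch 2.1.2.1 (add R, not S):
                × closes — contains both S and not S.
              branch 2.1.2.2 (add not R, not not S):
                × closes — contains both R and not R.
      branch 2.2 (add not (not P implies R), not R):
        not (not P implies R): α-rule — add not P, not R.
        ((not Q or (R or Q)) implies S): β-rule — branch into not (not Q or (R or Q))  //  S.
          branch 2.2.1 (add not (not Q or (R or Q))):
            not (not Q or (R or Q)): α-rule — add not not Q, not (R or Q).
            not (R or Q): α-rule — add not R, not Q.
            × closes — contains both Q and not Q.
          branch 2.2.2 (add S):
            (R iff not S): β-rule — branch into R, not S  //  not R, not not S.
              branch 2.2.2.1 (add R, not S):
                × closes — contains both R and not R.
              branch 2.2.2.2 (add not R, not not S):
                ○ open, literals {P=F, R=F, S=T}.
6 branches closed, 1 open.
Each open branch fixes some atoms; the unmentioned ones are free. Counting distinct full assignments: branch {P=F, R=F, S=T} (Q) contributes 2 new. Total: 2.

2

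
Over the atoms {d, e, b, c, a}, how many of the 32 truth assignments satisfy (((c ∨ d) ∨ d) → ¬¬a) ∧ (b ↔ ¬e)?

Initial set: {((((c ∨ d) ∨ d) → ¬¬a) ∧ (b ↔ ¬e))}.
((((c ∨ d) ∨ d) → ¬¬a) ∧ (b ↔ ¬e)): α-rule — add (((c ∨ d) ∨ d) → ¬¬a), (b ↔ ¬e).
(((c ∨ d) ∨ d) → ¬¬a): β-rule — branch into ¬((c ∨ d) ∨ d)  //  ¬¬a.
  branch 1 (add ¬((c ∨ d) ∨ d)):
    ¬((c ∨ d) ∨ d): α-rule — add ¬(c ∨ d), ¬d.
    ¬(c ∨ d): α-rule — add ¬c, ¬d.
    (b ↔ ¬e): β-rule — branch into b, ¬e  //  ¬b, ¬¬e.
      branch 1.1 (add b, ¬e):
        ○ open, literals {b=true, c=false, d=false, e=false}.
      branch 1.2 (add ¬b, ¬¬e):
        ○ open, literals {b=false, c=false, d=false, e=true}.
  branch 2 (add ¬¬a):
    ¬¬a: drop double negation, giving a.
    (b ↔ ¬e): β-rule — branch into b, ¬e  //  ¬b, ¬¬e.
      branch 2.1 (add b, ¬e):
        ○ open, literals {a=true, b=true, e=false}.
      branch 2.2 (add ¬b, ¬¬e):
        ○ open, literals {a=true, b=false, e=true}.
0 branches closed, 4 open.
Each open branch fixes some atoms; the unmentioned ones are free. Counting distinct full assignments: branch {b=true, c=false, d=false, e=false} (a) contributes 2 new; branch {b=false, c=false, d=false, e=true} (a) contributes 2 new; branch {a=true, b=true, e=false} (d, c) contributes 3 new; branch {a=true, b=false, e=true} (d, c) contributes 3 new. Total: 10.

10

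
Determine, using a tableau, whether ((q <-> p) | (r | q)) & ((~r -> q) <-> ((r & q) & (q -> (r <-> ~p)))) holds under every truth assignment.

Not valid

Assume the negation and expand:
Initial set: {~(((q <-> p) | (r | q)) & ((~r -> q) <-> ((r & q) & (q -> (r <-> ~p)))))}.
~(((q <-> p) | (r | q)) & ((~r -> q) <-> ((r & q) & (q -> (r <-> ~p))))): β-rule — branch into ~((q <-> p) | (r | q))  //  ~((~r -> q) <-> ((r & q) & (q -> (r <-> ~p)))).
  branch 1 (add ~((q <-> p) | (r | q))):
    ~((q <-> p) | (r | q)): α-rule — add ~(q <-> p), ~(r | q).
    ~(r | q): α-rule — add ~r, ~q.
    ~(q <-> p): β-rule — branch into q, ~p  //  ~q, p.
      branch 1.1 (add q, ~p):
        × closes — contains both q and ~q.
      branch 1.2 (add ~q, p):
        ○ open, literals {p=1, q=0, r=0}.
  branch 2 (add ~((~r -> q) <-> ((r & q) & (q -> (r <-> ~p))))):
    ~((~r -> q) <-> ((r & q) & (q -> (r <-> ~p)))): β-rule — branch into (~r -> q), ~((r & q) & (q -> (r <-> ~p)))  //  ~(~r -> q), ((r & q) & (q -> (r <-> ~p))).
      branch 2.1 (add (~r -> q), ~((r & q) & (q -> (r <-> ~p)))):
        (~r -> q): β-rule — branch into ~~r  //  q.
          branch 2.1.1 (add ~~r):
            ~((r & q) & (q -> (r <-> ~p))): β-rule — branch into ~(r & q)  //  ~(q -> (r <-> ~p)).
              branch 2.1.1.1 (add ~(r & q)):
                ~(r & q): β-rule — branch into ~r  //  ~q.
                  branch 2.1.1.1.1 (add ~r):
                    × closes — contains both r and ~r.
                  branch 2.1.1.1.2 (add ~q):
                    ○ open, literals {q=0, r=1}.
              branch 2.1.1.2 (add ~(q -> (r <-> ~p))):
                ~(q -> (r <-> ~p)): α-rule — add q, ~(r <-> ~p).
                ~(r <-> ~p): β-rule — branch into r, ~~p  //  ~r, ~p.
                  branch 2.1.1.2.1 (add r, ~~p):
                    ○ open, literals {p=1, q=1, r=1}.
                  branch 2.1.1.2.2 (add ~r, ~p):
                    × closes — contains both r and ~r.
          branch 2.1.2 (add q):
            ~((r & q) & (q -> (r <-> ~p))): β-rule — branch into ~(r & q)  //  ~(q -> (r <-> ~p)).
              branch 2.1.2.1 (add ~(r & q)):
                ~(r & q): β-rule — branch into ~r  //  ~q.
                  branch 2.1.2.1.1 (add ~r):
                    ○ open, literals {q=1, r=0}.
                  branch 2.1.2.1.2 (add ~q):
                    × closes — contains both q and ~q.
              branch 2.1.2.2 (add ~(q -> (r <-> ~p))):
                ~(q -> (r <-> ~p)): α-rule — add q, ~(r <-> ~p).
                ~(r <-> ~p): β-rule — branch into r, ~~p  //  ~r, ~p.
                  branch 2.1.2.2.1 (add r, ~~p):
                    ○ open, literals {p=1, q=1, r=1}.
                  branch 2.1.2.2.2 (add ~r, ~p):
                    ○ open, literals {p=0, q=1, r=0}.
      branch 2.2 (add ~(~r -> q), ((r & q) & (q -> (r <-> ~p)))):
        ~(~r -> q): α-rule — add ~r, ~q.
        ((r & q) & (q -> (r <-> ~p))): α-rule — add (r & q), (q -> (r <-> ~p)).
        (r & q): α-rule — add r, q.
        × closes — contains both r and ~r.
5 branches closed, 6 open.
An open branch gives a countermodel: p=1, q=0, r=0 (unmentioned atoms arbitrary); under it the original formula is false.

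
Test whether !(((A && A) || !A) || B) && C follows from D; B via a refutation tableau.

No

Initial set: {T D; T B; F (!(((A && A) || !A) || B) && C)}.
F (!(((A && A) || !A) || B) && C): β-rule — branch into F !(((A && A) || !A) || B)  //  F C.
  branch 1 (add F !(((A && A) || !A) || B)):
    F !(((A && A) || !A) || B): β-rule — branch into T ((A && A) || !A)  //  T B.
      branch 1.1 (add T ((A && A) || !A)):
        T ((A && A) || !A): β-rule — branch into T (A && A)  //  T !A.
          branch 1.1.1 (add T (A && A)):
            T (A && A): α-rule — add T A, T A.
            ○ open, literals {A=T, B=T, D=T}.
          branch 1.1.2 (add T !A):
            ○ open, literals {A=F, B=T, D=T}.
      branch 1.2 (add T B):
        ○ open, literals {B=T, D=T}.
  branch 2 (add F C):
    ○ open, literals {B=T, C=F, D=T}.
0 branches closed, 4 open.
An open branch gives a countermodel: A=T, B=T, D=T (unmentioned atoms arbitrary); the premises hold there but the conclusion fails.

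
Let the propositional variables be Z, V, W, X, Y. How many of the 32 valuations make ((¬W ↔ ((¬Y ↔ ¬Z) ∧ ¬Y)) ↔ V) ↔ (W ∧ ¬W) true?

16

Initial set: {T (((¬W ↔ ((¬Y ↔ ¬Z) ∧ ¬Y)) ↔ V) ↔ (W ∧ ¬W))}.
T (((¬W ↔ ((¬Y ↔ ¬Z) ∧ ¬Y)) ↔ V) ↔ (W ∧ ¬W)): β-rule — branch into T ((¬W ↔ ((¬Y ↔ ¬Z) ∧ ¬Y)) ↔ V), T (W ∧ ¬W)  //  F ((¬W ↔ ((¬Y ↔ ¬Z) ∧ ¬Y)) ↔ V), F (W ∧ ¬W).
  branch 1 (add T ((¬W ↔ ((¬Y ↔ ¬Z) ∧ ¬Y)) ↔ V), T (W ∧ ¬W)):
    T (W ∧ ¬W): α-rule — add T W, T ¬W.
    × closes — contains both W and ¬W.
  branch 2 (add F ((¬W ↔ ((¬Y ↔ ¬Z) ∧ ¬Y)) ↔ V), F (W ∧ ¬W)):
    F ((¬W ↔ ((¬Y ↔ ¬Z) ∧ ¬Y)) ↔ V): β-rule — branch into T (¬W ↔ ((¬Y ↔ ¬Z) ∧ ¬Y)), F V  //  F (¬W ↔ ((¬Y ↔ ¬Z) ∧ ¬Y)), T V.
      branch 2.1 (add T (¬W ↔ ((¬Y ↔ ¬Z) ∧ ¬Y)), F V):
        F (W ∧ ¬W): β-rule — branch into F W  //  F ¬W.
          branch 2.1.1 (add F W):
            T (¬W ↔ ((¬Y ↔ ¬Z) ∧ ¬Y)): β-rule — branch into T ¬W, T ((¬Y ↔ ¬Z) ∧ ¬Y)  //  F ¬W, F ((¬Y ↔ ¬Z) ∧ ¬Y).
              branch 2.1.1.1 (add T ¬W, T ((¬Y ↔ ¬Z) ∧ ¬Y)):
                T ((¬Y ↔ ¬Z) ∧ ¬Y): α-rule — add T (¬Y ↔ ¬Z), T ¬Y.
                T (¬Y ↔ ¬Z): β-rule — branch into T ¬Y, T ¬Z  //  F ¬Y, F ¬Z.
                  branch 2.1.1.1.1 (add T ¬Y, T ¬Z):
                    ○ open, literals {V=F, W=F, Y=F, Z=F}.
                  branch 2.1.1.1.2 (add F ¬Y, F ¬Z):
                    × closes — contains both Y and ¬Y.
              branch 2.1.1.2 (add F ¬W, F ((¬Y ↔ ¬Z) ∧ ¬Y)):
                × closes — contains both W and ¬W.
          branch 2.1.2 (add F ¬W):
            T (¬W ↔ ((¬Y ↔ ¬Z) ∧ ¬Y)): β-rule — branch into T ¬W, T ((¬Y ↔ ¬Z) ∧ ¬Y)  //  F ¬W, F ((¬Y ↔ ¬Z) ∧ ¬Y).
              branch 2.1.2.1 (add T ¬W, T ((¬Y ↔ ¬Z) ∧ ¬Y)):
                × closes — contains both W and ¬W.
              branch 2.1.2.2 (add F ¬W, F ((¬Y ↔ ¬Z) ∧ ¬Y)):
                F ((¬Y ↔ ¬Z) ∧ ¬Y): β-rule — branch into F (¬Y ↔ ¬Z)  //  F ¬Y.
                  branch 2.1.2.2.1 (add F (¬Y ↔ ¬Z)):
                    F (¬Y ↔ ¬Z): β-rule — branch into T ¬Y, F ¬Z  //  F ¬Y, T ¬Z.
                      branch 2.1.2.2.1.1 (add T ¬Y, F ¬Z):
                        ○ open, literals {V=F, W=T, Y=F, Z=T}.
                      branch 2.1.2.2.1.2 (add F ¬Y, T ¬Z):
                        ○ open, literals {V=F, W=T, Y=T, Z=F}.
                  branch 2.1.2.2.2 (add F ¬Y):
                    ○ open, literals {V=F, W=T, Y=T}.
      branch 2.2 (add F (¬W ↔ ((¬Y ↔ ¬Z) ∧ ¬Y)), T V):
        F (W ∧ ¬W): β-rule — branch into F W  //  F ¬W.
          branch 2.2.1 (add F W):
            F (¬W ↔ ((¬Y ↔ ¬Z) ∧ ¬Y)): β-rule — branch into T ¬W, F ((¬Y ↔ ¬Z) ∧ ¬Y)  //  F ¬W, T ((¬Y ↔ ¬Z) ∧ ¬Y).
              branch 2.2.1.1 (add T ¬W, F ((¬Y ↔ ¬Z) ∧ ¬Y)):
                F ((¬Y ↔ ¬Z) ∧ ¬Y): β-rule — branch into F (¬Y ↔ ¬Z)  //  F ¬Y.
                  branch 2.2.1.1.1 (add F (¬Y ↔ ¬Z)):
                    F (¬Y ↔ ¬Z): β-rule — branch into T ¬Y, F ¬Z  //  F ¬Y, T ¬Z.
                      branch 2.2.1.1.1.1 (add T ¬Y, F ¬Z):
                        ○ open, literals {V=T, W=F, Y=F, Z=T}.
                      branch 2.2.1.1.1.2 (add F ¬Y, T ¬Z):
                        ○ open, literals {V=T, W=F, Y=T, Z=F}.
                  branch 2.2.1.1.2 (add F ¬Y):
                    ○ open, literals {V=T, W=F, Y=T}.
              branch 2.2.1.2 (add F ¬W, T ((¬Y ↔ ¬Z) ∧ ¬Y)):
                × closes — contains both W and ¬W.
          branch 2.2.2 (add F ¬W):
            F (¬W ↔ ((¬Y ↔ ¬Z) ∧ ¬Y)): β-rule — branch into T ¬W, F ((¬Y ↔ ¬Z) ∧ ¬Y)  //  F ¬W, T ((¬Y ↔ ¬Z) ∧ ¬Y).
              branch 2.2.2.1 (add T ¬W, F ((¬Y ↔ ¬Z) ∧ ¬Y)):
                × closes — contains both W and ¬W.
              branch 2.2.2.2 (add F ¬W, T ((¬Y ↔ ¬Z) ∧ ¬Y)):
                T ((¬Y ↔ ¬Z) ∧ ¬Y): α-rule — add T (¬Y ↔ ¬Z), T ¬Y.
                T (¬Y ↔ ¬Z): β-rule — branch into T ¬Y, T ¬Z  //  F ¬Y, F ¬Z.
                  branch 2.2.2.2.1 (add T ¬Y, T ¬Z):
                    ○ open, literals {V=T, W=T, Y=F, Z=F}.
                  branch 2.2.2.2.2 (add F ¬Y, F ¬Z):
                    × closes — contains both Y and ¬Y.
7 branches closed, 8 open.
Each open branch fixes some atoms; the unmentioned ones are free. Counting distinct full assignments: branch {V=F, W=F, Y=F, Z=F} (X) contributes 2 new; branch {V=F, W=T, Y=F, Z=T} (X) contributes 2 new; branch {V=F, W=T, Y=T, Z=F} (X) contributes 2 new; branch {V=F, W=T, Y=T} (Z, X) contributes 2 new; branch {V=T, W=F, Y=F, Z=T} (X) contributes 2 new; branch {V=T, W=F, Y=T, Z=F} (X) contributes 2 new; branch {V=T, W=F, Y=T} (Z, X) contributes 2 new; branch {V=T, W=T, Y=F, Z=F} (X) contributes 2 new. Total: 16.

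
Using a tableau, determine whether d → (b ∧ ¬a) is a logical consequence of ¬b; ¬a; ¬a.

Initial set: {¬b; ¬a; ¬a; ¬(d → (b ∧ ¬a))}.
¬(d → (b ∧ ¬a)): α-rule — add d, ¬(b ∧ ¬a).
¬(b ∧ ¬a): β-rule — branch into ¬b  //  ¬¬a.
  branch 1 (add ¬b):
    ○ open, literals {a=false, b=false, d=true}.
  branch 2 (add ¬¬a):
    × closes — contains both a and ¬a.
1 branch closed, 1 open.
An open branch gives a countermodel: a=false, b=false, d=true (unmentioned atoms arbitrary); the premises hold there but the conclusion fails.

No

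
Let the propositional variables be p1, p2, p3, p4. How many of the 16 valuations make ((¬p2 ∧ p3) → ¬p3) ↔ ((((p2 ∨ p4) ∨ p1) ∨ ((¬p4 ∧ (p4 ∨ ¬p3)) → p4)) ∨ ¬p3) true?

12

Initial set: {(((¬p2 ∧ p3) → ¬p3) ↔ ((((p2 ∨ p4) ∨ p1) ∨ ((¬p4 ∧ (p4 ∨ ¬p3)) → p4)) ∨ ¬p3))}.
(((¬p2 ∧ p3) → ¬p3) ↔ ((((p2 ∨ p4) ∨ p1) ∨ ((¬p4 ∧ (p4 ∨ ¬p3)) → p4)) ∨ ¬p3)): β-rule — branch into ((¬p2 ∧ p3) → ¬p3), ((((p2 ∨ p4) ∨ p1) ∨ ((¬p4 ∧ (p4 ∨ ¬p3)) → p4)) ∨ ¬p3)  //  ¬((¬p2 ∧ p3) → ¬p3), ¬((((p2 ∨ p4) ∨ p1) ∨ ((¬p4 ∧ (p4 ∨ ¬p3)) → p4)) ∨ ¬p3).
  branch 1 (add ((¬p2 ∧ p3) → ¬p3), ((((p2 ∨ p4) ∨ p1) ∨ ((¬p4 ∧ (p4 ∨ ¬p3)) → p4)) ∨ ¬p3)):
    ((¬p2 ∧ p3) → ¬p3): β-rule — branch into ¬(¬p2 ∧ p3)  //  ¬p3.
      branch 1.1 (add ¬(¬p2 ∧ p3)):
        ((((p2 ∨ p4) ∨ p1) ∨ ((¬p4 ∧ (p4 ∨ ¬p3)) → p4)) ∨ ¬p3): β-rule — branch into (((p2 ∨ p4) ∨ p1) ∨ ((¬p4 ∧ (p4 ∨ ¬p3)) → p4))  //  ¬p3.
          branch 1.1.1 (add (((p2 ∨ p4) ∨ p1) ∨ ((¬p4 ∧ (p4 ∨ ¬p3)) → p4))):
            ¬(¬p2 ∧ p3): β-rule — branch into ¬¬p2  //  ¬p3.
              branch 1.1.1.1 (add ¬¬p2):
                (((p2 ∨ p4) ∨ p1) ∨ ((¬p4 ∧ (p4 ∨ ¬p3)) → p4)): β-rule — branch into ((p2 ∨ p4) ∨ p1)  //  ((¬p4 ∧ (p4 ∨ ¬p3)) → p4).
                  branch 1.1.1.1.1 (add ((p2 ∨ p4) ∨ p1)):
                    ((p2 ∨ p4) ∨ p1): β-rule — branch into (p2 ∨ p4)  //  p1.
                      branch 1.1.1.1.1.1 (add (p2 ∨ p4)):
                        (p2 ∨ p4): β-rule — branch into p2  //  p4.
                          branch 1.1.1.1.1.1.1 (add p2):
                            ○ open, literals {p2=T}.
                          branch 1.1.1.1.1.1.2 (add p4):
                            ○ open, literals {p2=T, p4=T}.
                      branch 1.1.1.1.1.2 (add p1):
                        ○ open, literals {p1=T, p2=T}.
                  branch 1.1.1.1.2 (add ((¬p4 ∧ (p4 ∨ ¬p3)) → p4)):
                    ((¬p4 ∧ (p4 ∨ ¬p3)) → p4): β-rule — branch into ¬(¬p4 ∧ (p4 ∨ ¬p3))  //  p4.
                      branch 1.1.1.1.2.1 (add ¬(¬p4 ∧ (p4 ∨ ¬p3))):
                        ¬(¬p4 ∧ (p4 ∨ ¬p3)): β-rule — branch into ¬¬p4  //  ¬(p4 ∨ ¬p3).
                          branch 1.1.1.1.2.1.1 (add ¬¬p4):
                            ○ open, literals {p2=T, p4=T}.
                          branch 1.1.1.1.2.1.2 (add ¬(p4 ∨ ¬p3)):
                            ¬(p4 ∨ ¬p3): α-rule — add ¬p4, ¬¬p3.
                            ○ open, literals {p2=T, p3=T, p4=F}.
                      branch 1.1.1.1.2.2 (add p4):
                        ○ open, literals {p2=T, p4=T}.
              branch 1.1.1.2 (add ¬p3):
                (((p2 ∨ p4) ∨ p1) ∨ ((¬p4 ∧ (p4 ∨ ¬p3)) → p4)): β-rule — branch into ((p2 ∨ p4) ∨ p1)  //  ((¬p4 ∧ (p4 ∨ ¬p3)) → p4).
                  branch 1.1.1.2.1 (add ((p2 ∨ p4) ∨ p1)):
                    ((p2 ∨ p4) ∨ p1): β-rule — branch into (p2 ∨ p4)  //  p1.
                      branch 1.1.1.2.1.1 (add (p2 ∨ p4)):
                        (p2 ∨ p4): β-rule — branch into p2  //  p4.
                          branch 1.1.1.2.1.1.1 (add p2):
                            ○ open, literals {p2=T, p3=F}.
                          branch 1.1.1.2.1.1.2 (add p4):
                            ○ open, literals {p3=F, p4=T}.
                      branch 1.1.1.2.1.2 (add p1):
                        ○ open, literals {p1=T, p3=F}.
                  branch 1.1.1.2.2 (add ((¬p4 ∧ (p4 ∨ ¬p3)) → p4)):
                    ((¬p4 ∧ (p4 ∨ ¬p3)) → p4): β-rule — branch into ¬(¬p4 ∧ (p4 ∨ ¬p3))  //  p4.
                      branch 1.1.1.2.2.1 (add ¬(¬p4 ∧ (p4 ∨ ¬p3))):
                        ¬(¬p4 ∧ (p4 ∨ ¬p3)): β-rule — branch into ¬¬p4  //  ¬(p4 ∨ ¬p3).
                          branch 1.1.1.2.2.1.1 (add ¬¬p4):
                            ○ open, literals {p3=F, p4=T}.
                          branch 1.1.1.2.2.1.2 (add ¬(p4 ∨ ¬p3)):
                            ¬(p4 ∨ ¬p3): α-rule — add ¬p4, ¬¬p3.
                            × closes — contains both p3 and ¬p3.
                      branch 1.1.1.2.2.2 (add p4):
                        ○ open, literals {p3=F, p4=T}.
          branch 1.1.2 (add ¬p3):
            ¬(¬p2 ∧ p3): β-rule — branch into ¬¬p2  //  ¬p3.
              branch 1.1.2.1 (add ¬¬p2):
                ○ open, literals {p2=T, p3=F}.
              branch 1.1.2.2 (add ¬p3):
                ○ open, literals {p3=F}.
      branch 1.2 (add ¬p3):
        ((((p2 ∨ p4) ∨ p1) ∨ ((¬p4 ∧ (p4 ∨ ¬p3)) → p4)) ∨ ¬p3): β-rule — branch into (((p2 ∨ p4) ∨ p1) ∨ ((¬p4 ∧ (p4 ∨ ¬p3)) → p4))  //  ¬p3.
          branch 1.2.1 (add (((p2 ∨ p4) ∨ p1) ∨ ((¬p4 ∧ (p4 ∨ ¬p3)) → p4))):
            (((p2 ∨ p4) ∨ p1) ∨ ((¬p4 ∧ (p4 ∨ ¬p3)) → p4)): β-rule — branch into ((p2 ∨ p4) ∨ p1)  //  ((¬p4 ∧ (p4 ∨ ¬p3)) → p4).
              branch 1.2.1.1 (add ((p2 ∨ p4) ∨ p1)):
                ((p2 ∨ p4) ∨ p1): β-rule — branch into (p2 ∨ p4)  //  p1.
                  branch 1.2.1.1.1 (add (p2 ∨ p4)):
                    (p2 ∨ p4): β-rule — branch into p2  //  p4.
                      branch 1.2.1.1.1.1 (add p2):
                        ○ open, literals {p2=T, p3=F}.
                      branch 1.2.1.1.1.2 (add p4):
                        ○ open, literals {p3=F, p4=T}.
                  branch 1.2.1.1.2 (add p1):
                    ○ open, literals {p1=T, p3=F}.
              branch 1.2.1.2 (add ((¬p4 ∧ (p4 ∨ ¬p3)) → p4)):
                ((¬p4 ∧ (p4 ∨ ¬p3)) → p4): β-rule — branch into ¬(¬p4 ∧ (p4 ∨ ¬p3))  //  p4.
                  branch 1.2.1.2.1 (add ¬(¬p4 ∧ (p4 ∨ ¬p3))):
                    ¬(¬p4 ∧ (p4 ∨ ¬p3)): β-rule — branch into ¬¬p4  //  ¬(p4 ∨ ¬p3).
                      branch 1.2.1.2.1.1 (add ¬¬p4):
                        ○ open, literals {p3=F, p4=T}.
                      branch 1.2.1.2.1.2 (add ¬(p4 ∨ ¬p3)):
                        ¬(p4 ∨ ¬p3): α-rule — add ¬p4, ¬¬p3.
                        × closes — contains both p3 and ¬p3.
                  branch 1.2.1.2.2 (add p4):
                    ○ open, literals {p3=F, p4=T}.
          branch 1.2.2 (add ¬p3):
            ○ open, literals {p3=F}.
  branch 2 (add ¬((¬p2 ∧ p3) → ¬p3), ¬((((p2 ∨ p4) ∨ p1) ∨ ((¬p4 ∧ (p4 ∨ ¬p3)) → p4)) ∨ ¬p3)):
    ¬((¬p2 ∧ p3) → ¬p3): α-rule — add (¬p2 ∧ p3), ¬¬p3.
    ¬((((p2 ∨ p4) ∨ p1) ∨ ((¬p4 ∧ (p4 ∨ ¬p3)) → p4)) ∨ ¬p3): α-rule — add ¬(((p2 ∨ p4) ∨ p1) ∨ ((¬p4 ∧ (p4 ∨ ¬p3)) → p4)), ¬¬p3.
    (¬p2 ∧ p3): α-rule — add ¬p2, p3.
    ¬(((p2 ∨ p4) ∨ p1) ∨ ((¬p4 ∧ (p4 ∨ ¬p3)) → p4)): α-rule — add ¬((p2 ∨ p4) ∨ p1), ¬((¬p4 ∧ (p4 ∨ ¬p3)) → p4).
    ¬((p2 ∨ p4) ∨ p1): α-rule — add ¬(p2 ∨ p4), ¬p1.
    ¬((¬p4 ∧ (p4 ∨ ¬p3)) → p4): α-rule — add (¬p4 ∧ (p4 ∨ ¬p3)), ¬p4.
    ¬(p2 ∨ p4): α-rule — add ¬p2, ¬p4.
    (¬p4 ∧ (p4 ∨ ¬p3)): α-rule — add ¬p4, (p4 ∨ ¬p3).
    (p4 ∨ ¬p3): β-rule — branch into p4  //  ¬p3.
      branch 2.1 (add p4):
        × closes — contains both p4 and ¬p4.
      branch 2.2 (add ¬p3):
        × closes — contains both p3 and ¬p3.
4 branches closed, 19 open.
Each open branch fixes some atoms; the unmentioned ones are free. Counting distinct full assignments: branch {p2=T} (p1, p3, p4) contributes 8 new; branch {p2=T, p4=T} (p1, p3) contributes 0 new; branch {p1=T, p2=T} (p3, p4) contributes 0 new; branch {p2=T, p4=T} (p1, p3) contributes 0 new; branch {p2=T, p3=T, p4=F} (p1) contributes 0 new; branch {p2=T, p4=T} (p1, p3) contributes 0 new; branch {p2=T, p3=F} (p1, p4) contributes 0 new; branch {p3=F, p4=T} (p1, p2) contributes 2 new; branch {p1=T, p3=F} (p2, p4) contributes 1 new; branch {p3=F, p4=T} (p1, p2) contributes 0 new; branch {p3=F, p4=T} (p1, p2) contributes 0 new; branch {p2=T, p3=F} (p1, p4) contributes 0 new; branch {p3=F} (p1, p2, p4) contributes 1 new; branch {p2=T, p3=F} (p1, p4) contributes 0 new; branch {p3=F, p4=T} (p1, p2) contributes 0 new; branch {p1=T, p3=F} (p2, p4) contributes 0 new; branch {p3=F, p4=T} (p1, p2) contributes 0 new; branch {p3=F, p4=T} (p1, p2) contributes 0 new; branch {p3=F} (p1, p2, p4) contributes 0 new. Total: 12.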